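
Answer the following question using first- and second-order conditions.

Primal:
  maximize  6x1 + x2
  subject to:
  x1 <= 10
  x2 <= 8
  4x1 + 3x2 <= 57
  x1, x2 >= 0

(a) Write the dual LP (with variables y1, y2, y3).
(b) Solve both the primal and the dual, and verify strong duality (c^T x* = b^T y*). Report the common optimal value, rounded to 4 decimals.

The standard primal-dual pair for 'max c^T x s.t. A x <= b, x >= 0' is:
  Dual:  min b^T y  s.t.  A^T y >= c,  y >= 0.

So the dual LP is:
  minimize  10y1 + 8y2 + 57y3
  subject to:
    y1 + 4y3 >= 6
    y2 + 3y3 >= 1
    y1, y2, y3 >= 0

Solving the primal: x* = (10, 5.6667).
  primal value c^T x* = 65.6667.
Solving the dual: y* = (4.6667, 0, 0.3333).
  dual value b^T y* = 65.6667.
Strong duality: c^T x* = b^T y*. Confirmed.

65.6667


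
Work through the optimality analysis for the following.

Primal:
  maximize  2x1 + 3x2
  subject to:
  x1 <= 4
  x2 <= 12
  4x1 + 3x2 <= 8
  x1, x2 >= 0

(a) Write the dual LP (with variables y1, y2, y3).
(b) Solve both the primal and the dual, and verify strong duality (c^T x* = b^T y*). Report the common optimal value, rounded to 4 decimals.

The standard primal-dual pair for 'max c^T x s.t. A x <= b, x >= 0' is:
  Dual:  min b^T y  s.t.  A^T y >= c,  y >= 0.

So the dual LP is:
  minimize  4y1 + 12y2 + 8y3
  subject to:
    y1 + 4y3 >= 2
    y2 + 3y3 >= 3
    y1, y2, y3 >= 0

Solving the primal: x* = (0, 2.6667).
  primal value c^T x* = 8.
Solving the dual: y* = (0, 0, 1).
  dual value b^T y* = 8.
Strong duality: c^T x* = b^T y*. Confirmed.

8


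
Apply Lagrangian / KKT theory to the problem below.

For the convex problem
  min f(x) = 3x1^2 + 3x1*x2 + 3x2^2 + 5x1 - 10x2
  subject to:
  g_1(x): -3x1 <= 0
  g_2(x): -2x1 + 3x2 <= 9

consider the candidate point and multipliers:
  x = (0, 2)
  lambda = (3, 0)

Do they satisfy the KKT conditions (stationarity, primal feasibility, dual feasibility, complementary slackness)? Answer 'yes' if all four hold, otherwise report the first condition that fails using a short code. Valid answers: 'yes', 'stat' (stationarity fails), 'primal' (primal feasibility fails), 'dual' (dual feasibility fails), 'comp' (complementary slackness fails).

Gradient of f: grad f(x) = Q x + c = (11, 2)
Constraint values g_i(x) = a_i^T x - b_i:
  g_1((0, 2)) = 0
  g_2((0, 2)) = -3
Stationarity residual: grad f(x) + sum_i lambda_i a_i = (2, 2)
  -> stationarity FAILS
Primal feasibility (all g_i <= 0): OK
Dual feasibility (all lambda_i >= 0): OK
Complementary slackness (lambda_i * g_i(x) = 0 for all i): OK

Verdict: the first failing condition is stationarity -> stat.

stat


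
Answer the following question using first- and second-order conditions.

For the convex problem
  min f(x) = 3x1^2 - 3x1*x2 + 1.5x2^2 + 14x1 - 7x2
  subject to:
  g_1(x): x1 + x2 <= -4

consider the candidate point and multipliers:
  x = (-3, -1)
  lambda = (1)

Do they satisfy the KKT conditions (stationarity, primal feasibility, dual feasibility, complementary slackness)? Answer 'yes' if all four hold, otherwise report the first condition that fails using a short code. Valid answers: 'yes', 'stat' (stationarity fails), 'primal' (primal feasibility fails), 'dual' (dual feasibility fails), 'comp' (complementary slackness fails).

Gradient of f: grad f(x) = Q x + c = (-1, -1)
Constraint values g_i(x) = a_i^T x - b_i:
  g_1((-3, -1)) = 0
Stationarity residual: grad f(x) + sum_i lambda_i a_i = (0, 0)
  -> stationarity OK
Primal feasibility (all g_i <= 0): OK
Dual feasibility (all lambda_i >= 0): OK
Complementary slackness (lambda_i * g_i(x) = 0 for all i): OK

Verdict: yes, KKT holds.

yes


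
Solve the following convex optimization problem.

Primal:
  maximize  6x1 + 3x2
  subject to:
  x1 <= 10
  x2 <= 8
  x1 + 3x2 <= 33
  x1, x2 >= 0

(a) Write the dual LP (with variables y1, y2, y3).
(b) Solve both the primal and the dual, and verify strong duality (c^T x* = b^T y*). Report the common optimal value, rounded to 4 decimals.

The standard primal-dual pair for 'max c^T x s.t. A x <= b, x >= 0' is:
  Dual:  min b^T y  s.t.  A^T y >= c,  y >= 0.

So the dual LP is:
  minimize  10y1 + 8y2 + 33y3
  subject to:
    y1 + y3 >= 6
    y2 + 3y3 >= 3
    y1, y2, y3 >= 0

Solving the primal: x* = (10, 7.6667).
  primal value c^T x* = 83.
Solving the dual: y* = (5, 0, 1).
  dual value b^T y* = 83.
Strong duality: c^T x* = b^T y*. Confirmed.

83


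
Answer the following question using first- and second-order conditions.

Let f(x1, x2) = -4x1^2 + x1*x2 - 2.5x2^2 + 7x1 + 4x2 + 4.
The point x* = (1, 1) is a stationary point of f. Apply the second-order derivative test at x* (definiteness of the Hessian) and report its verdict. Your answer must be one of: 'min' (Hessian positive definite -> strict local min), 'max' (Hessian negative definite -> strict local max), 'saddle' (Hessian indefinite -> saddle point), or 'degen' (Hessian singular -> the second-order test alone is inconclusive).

Compute the Hessian H = grad^2 f:
  H = [[-8, 1], [1, -5]]
Verify stationarity: grad f(x*) = H x* + g = (0, 0).
Eigenvalues of H: -8.3028, -4.6972.
Both eigenvalues < 0, so H is negative definite -> x* is a strict local max.

max


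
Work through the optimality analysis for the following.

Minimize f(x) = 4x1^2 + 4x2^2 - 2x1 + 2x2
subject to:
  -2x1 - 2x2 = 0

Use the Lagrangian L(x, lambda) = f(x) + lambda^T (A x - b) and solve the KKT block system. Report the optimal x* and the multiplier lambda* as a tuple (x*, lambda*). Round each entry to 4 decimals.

Form the Lagrangian:
  L(x, lambda) = (1/2) x^T Q x + c^T x + lambda^T (A x - b)
Stationarity (grad_x L = 0): Q x + c + A^T lambda = 0.
Primal feasibility: A x = b.

This gives the KKT block system:
  [ Q   A^T ] [ x     ]   [-c ]
  [ A    0  ] [ lambda ] = [ b ]

Solving the linear system:
  x*      = (0.25, -0.25)
  lambda* = (0)
  f(x*)   = -0.5

x* = (0.25, -0.25), lambda* = (0)


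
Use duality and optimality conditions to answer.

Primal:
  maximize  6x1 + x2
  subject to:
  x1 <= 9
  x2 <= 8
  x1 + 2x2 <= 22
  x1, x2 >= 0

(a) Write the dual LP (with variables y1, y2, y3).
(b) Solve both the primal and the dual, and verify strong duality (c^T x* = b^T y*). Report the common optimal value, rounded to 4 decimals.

The standard primal-dual pair for 'max c^T x s.t. A x <= b, x >= 0' is:
  Dual:  min b^T y  s.t.  A^T y >= c,  y >= 0.

So the dual LP is:
  minimize  9y1 + 8y2 + 22y3
  subject to:
    y1 + y3 >= 6
    y2 + 2y3 >= 1
    y1, y2, y3 >= 0

Solving the primal: x* = (9, 6.5).
  primal value c^T x* = 60.5.
Solving the dual: y* = (5.5, 0, 0.5).
  dual value b^T y* = 60.5.
Strong duality: c^T x* = b^T y*. Confirmed.

60.5


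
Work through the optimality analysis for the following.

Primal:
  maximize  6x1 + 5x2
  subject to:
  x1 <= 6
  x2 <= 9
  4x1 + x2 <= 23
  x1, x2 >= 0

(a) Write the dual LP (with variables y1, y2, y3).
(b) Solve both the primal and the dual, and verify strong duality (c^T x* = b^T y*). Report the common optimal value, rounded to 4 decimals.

The standard primal-dual pair for 'max c^T x s.t. A x <= b, x >= 0' is:
  Dual:  min b^T y  s.t.  A^T y >= c,  y >= 0.

So the dual LP is:
  minimize  6y1 + 9y2 + 23y3
  subject to:
    y1 + 4y3 >= 6
    y2 + y3 >= 5
    y1, y2, y3 >= 0

Solving the primal: x* = (3.5, 9).
  primal value c^T x* = 66.
Solving the dual: y* = (0, 3.5, 1.5).
  dual value b^T y* = 66.
Strong duality: c^T x* = b^T y*. Confirmed.

66


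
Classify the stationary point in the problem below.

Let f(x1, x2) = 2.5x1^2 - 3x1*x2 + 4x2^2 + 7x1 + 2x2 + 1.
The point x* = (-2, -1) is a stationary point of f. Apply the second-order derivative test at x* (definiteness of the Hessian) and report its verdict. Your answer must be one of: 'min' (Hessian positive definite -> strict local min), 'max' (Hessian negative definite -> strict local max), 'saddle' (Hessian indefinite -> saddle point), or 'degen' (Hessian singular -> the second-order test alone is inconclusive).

Compute the Hessian H = grad^2 f:
  H = [[5, -3], [-3, 8]]
Verify stationarity: grad f(x*) = H x* + g = (0, 0).
Eigenvalues of H: 3.1459, 9.8541.
Both eigenvalues > 0, so H is positive definite -> x* is a strict local min.

min


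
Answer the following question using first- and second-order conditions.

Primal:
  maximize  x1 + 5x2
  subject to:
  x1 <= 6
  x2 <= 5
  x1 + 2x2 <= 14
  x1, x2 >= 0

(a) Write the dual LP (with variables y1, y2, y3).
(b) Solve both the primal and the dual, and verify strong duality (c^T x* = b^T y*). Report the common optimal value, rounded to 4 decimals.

The standard primal-dual pair for 'max c^T x s.t. A x <= b, x >= 0' is:
  Dual:  min b^T y  s.t.  A^T y >= c,  y >= 0.

So the dual LP is:
  minimize  6y1 + 5y2 + 14y3
  subject to:
    y1 + y3 >= 1
    y2 + 2y3 >= 5
    y1, y2, y3 >= 0

Solving the primal: x* = (4, 5).
  primal value c^T x* = 29.
Solving the dual: y* = (0, 3, 1).
  dual value b^T y* = 29.
Strong duality: c^T x* = b^T y*. Confirmed.

29


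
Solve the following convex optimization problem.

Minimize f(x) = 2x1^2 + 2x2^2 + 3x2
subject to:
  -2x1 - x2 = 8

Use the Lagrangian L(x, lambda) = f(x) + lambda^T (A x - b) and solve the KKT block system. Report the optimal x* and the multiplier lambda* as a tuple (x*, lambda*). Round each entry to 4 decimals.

Form the Lagrangian:
  L(x, lambda) = (1/2) x^T Q x + c^T x + lambda^T (A x - b)
Stationarity (grad_x L = 0): Q x + c + A^T lambda = 0.
Primal feasibility: A x = b.

This gives the KKT block system:
  [ Q   A^T ] [ x     ]   [-c ]
  [ A    0  ] [ lambda ] = [ b ]

Solving the linear system:
  x*      = (-2.9, -2.2)
  lambda* = (-5.8)
  f(x*)   = 19.9

x* = (-2.9, -2.2), lambda* = (-5.8)


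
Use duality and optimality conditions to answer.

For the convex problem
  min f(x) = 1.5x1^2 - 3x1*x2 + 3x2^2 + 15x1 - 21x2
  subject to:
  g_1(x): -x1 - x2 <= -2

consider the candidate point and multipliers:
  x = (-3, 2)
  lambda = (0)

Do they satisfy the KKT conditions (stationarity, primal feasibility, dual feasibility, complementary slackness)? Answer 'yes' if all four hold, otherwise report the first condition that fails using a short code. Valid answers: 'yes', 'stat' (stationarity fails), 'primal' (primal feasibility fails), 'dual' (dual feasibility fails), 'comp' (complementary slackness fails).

Gradient of f: grad f(x) = Q x + c = (0, 0)
Constraint values g_i(x) = a_i^T x - b_i:
  g_1((-3, 2)) = 3
Stationarity residual: grad f(x) + sum_i lambda_i a_i = (0, 0)
  -> stationarity OK
Primal feasibility (all g_i <= 0): FAILS
Dual feasibility (all lambda_i >= 0): OK
Complementary slackness (lambda_i * g_i(x) = 0 for all i): OK

Verdict: the first failing condition is primal_feasibility -> primal.

primal


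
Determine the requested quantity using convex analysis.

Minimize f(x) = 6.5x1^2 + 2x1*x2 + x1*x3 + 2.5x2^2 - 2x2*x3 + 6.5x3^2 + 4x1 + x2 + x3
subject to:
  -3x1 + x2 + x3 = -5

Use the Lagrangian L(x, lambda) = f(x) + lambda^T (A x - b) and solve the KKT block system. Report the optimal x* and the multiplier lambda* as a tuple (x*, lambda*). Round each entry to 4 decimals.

Form the Lagrangian:
  L(x, lambda) = (1/2) x^T Q x + c^T x + lambda^T (A x - b)
Stationarity (grad_x L = 0): Q x + c + A^T lambda = 0.
Primal feasibility: A x = b.

This gives the KKT block system:
  [ Q   A^T ] [ x     ]   [-c ]
  [ A    0  ] [ lambda ] = [ b ]

Solving the linear system:
  x*      = (0.8958, -1.6174, -0.6951)
  lambda* = (3.9053)
  f(x*)   = 10.3987

x* = (0.8958, -1.6174, -0.6951), lambda* = (3.9053)


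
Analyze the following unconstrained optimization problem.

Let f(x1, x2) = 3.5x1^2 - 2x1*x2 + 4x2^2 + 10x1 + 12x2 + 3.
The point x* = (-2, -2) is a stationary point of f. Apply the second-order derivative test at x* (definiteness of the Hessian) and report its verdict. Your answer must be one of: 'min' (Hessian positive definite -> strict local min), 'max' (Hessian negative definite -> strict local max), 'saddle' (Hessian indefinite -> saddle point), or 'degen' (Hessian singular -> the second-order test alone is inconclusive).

Compute the Hessian H = grad^2 f:
  H = [[7, -2], [-2, 8]]
Verify stationarity: grad f(x*) = H x* + g = (0, 0).
Eigenvalues of H: 5.4384, 9.5616.
Both eigenvalues > 0, so H is positive definite -> x* is a strict local min.

min


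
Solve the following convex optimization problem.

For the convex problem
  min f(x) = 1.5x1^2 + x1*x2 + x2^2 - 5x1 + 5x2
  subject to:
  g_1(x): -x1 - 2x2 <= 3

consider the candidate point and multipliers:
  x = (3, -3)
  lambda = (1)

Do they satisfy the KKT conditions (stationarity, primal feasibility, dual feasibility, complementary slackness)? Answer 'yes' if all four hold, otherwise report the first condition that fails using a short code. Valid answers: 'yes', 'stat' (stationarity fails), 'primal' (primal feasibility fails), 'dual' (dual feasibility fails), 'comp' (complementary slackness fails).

Gradient of f: grad f(x) = Q x + c = (1, 2)
Constraint values g_i(x) = a_i^T x - b_i:
  g_1((3, -3)) = 0
Stationarity residual: grad f(x) + sum_i lambda_i a_i = (0, 0)
  -> stationarity OK
Primal feasibility (all g_i <= 0): OK
Dual feasibility (all lambda_i >= 0): OK
Complementary slackness (lambda_i * g_i(x) = 0 for all i): OK

Verdict: yes, KKT holds.

yes


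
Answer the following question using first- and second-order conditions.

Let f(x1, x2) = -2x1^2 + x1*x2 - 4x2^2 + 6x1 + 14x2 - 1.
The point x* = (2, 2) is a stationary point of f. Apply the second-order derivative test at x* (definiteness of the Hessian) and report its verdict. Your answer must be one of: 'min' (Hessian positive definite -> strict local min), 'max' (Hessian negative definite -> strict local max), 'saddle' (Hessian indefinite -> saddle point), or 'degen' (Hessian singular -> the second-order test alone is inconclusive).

Compute the Hessian H = grad^2 f:
  H = [[-4, 1], [1, -8]]
Verify stationarity: grad f(x*) = H x* + g = (0, 0).
Eigenvalues of H: -8.2361, -3.7639.
Both eigenvalues < 0, so H is negative definite -> x* is a strict local max.

max


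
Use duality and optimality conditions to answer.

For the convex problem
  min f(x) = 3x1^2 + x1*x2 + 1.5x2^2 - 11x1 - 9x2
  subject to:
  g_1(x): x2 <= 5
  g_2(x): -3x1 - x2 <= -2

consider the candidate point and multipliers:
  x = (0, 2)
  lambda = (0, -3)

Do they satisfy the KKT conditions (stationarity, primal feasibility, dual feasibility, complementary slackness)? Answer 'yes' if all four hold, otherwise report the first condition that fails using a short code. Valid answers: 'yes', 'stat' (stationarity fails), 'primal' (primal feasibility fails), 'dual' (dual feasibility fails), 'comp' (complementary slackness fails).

Gradient of f: grad f(x) = Q x + c = (-9, -3)
Constraint values g_i(x) = a_i^T x - b_i:
  g_1((0, 2)) = -3
  g_2((0, 2)) = 0
Stationarity residual: grad f(x) + sum_i lambda_i a_i = (0, 0)
  -> stationarity OK
Primal feasibility (all g_i <= 0): OK
Dual feasibility (all lambda_i >= 0): FAILS
Complementary slackness (lambda_i * g_i(x) = 0 for all i): OK

Verdict: the first failing condition is dual_feasibility -> dual.

dual


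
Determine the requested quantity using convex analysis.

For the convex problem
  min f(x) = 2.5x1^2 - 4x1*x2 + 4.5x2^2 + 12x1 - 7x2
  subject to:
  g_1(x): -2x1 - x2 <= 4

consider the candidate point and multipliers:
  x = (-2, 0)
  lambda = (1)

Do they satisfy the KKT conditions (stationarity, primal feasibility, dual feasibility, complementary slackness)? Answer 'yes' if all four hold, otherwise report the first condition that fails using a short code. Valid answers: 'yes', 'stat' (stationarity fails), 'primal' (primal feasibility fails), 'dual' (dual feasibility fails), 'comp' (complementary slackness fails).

Gradient of f: grad f(x) = Q x + c = (2, 1)
Constraint values g_i(x) = a_i^T x - b_i:
  g_1((-2, 0)) = 0
Stationarity residual: grad f(x) + sum_i lambda_i a_i = (0, 0)
  -> stationarity OK
Primal feasibility (all g_i <= 0): OK
Dual feasibility (all lambda_i >= 0): OK
Complementary slackness (lambda_i * g_i(x) = 0 for all i): OK

Verdict: yes, KKT holds.

yes


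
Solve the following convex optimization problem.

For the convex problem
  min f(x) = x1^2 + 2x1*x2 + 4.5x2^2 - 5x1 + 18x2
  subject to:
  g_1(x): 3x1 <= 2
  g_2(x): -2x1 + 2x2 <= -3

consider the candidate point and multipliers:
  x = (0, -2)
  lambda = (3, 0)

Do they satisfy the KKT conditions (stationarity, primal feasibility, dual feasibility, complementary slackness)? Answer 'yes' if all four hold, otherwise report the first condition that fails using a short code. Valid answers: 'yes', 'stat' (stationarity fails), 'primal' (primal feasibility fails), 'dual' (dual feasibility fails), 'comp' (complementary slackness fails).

Gradient of f: grad f(x) = Q x + c = (-9, 0)
Constraint values g_i(x) = a_i^T x - b_i:
  g_1((0, -2)) = -2
  g_2((0, -2)) = -1
Stationarity residual: grad f(x) + sum_i lambda_i a_i = (0, 0)
  -> stationarity OK
Primal feasibility (all g_i <= 0): OK
Dual feasibility (all lambda_i >= 0): OK
Complementary slackness (lambda_i * g_i(x) = 0 for all i): FAILS

Verdict: the first failing condition is complementary_slackness -> comp.

comp


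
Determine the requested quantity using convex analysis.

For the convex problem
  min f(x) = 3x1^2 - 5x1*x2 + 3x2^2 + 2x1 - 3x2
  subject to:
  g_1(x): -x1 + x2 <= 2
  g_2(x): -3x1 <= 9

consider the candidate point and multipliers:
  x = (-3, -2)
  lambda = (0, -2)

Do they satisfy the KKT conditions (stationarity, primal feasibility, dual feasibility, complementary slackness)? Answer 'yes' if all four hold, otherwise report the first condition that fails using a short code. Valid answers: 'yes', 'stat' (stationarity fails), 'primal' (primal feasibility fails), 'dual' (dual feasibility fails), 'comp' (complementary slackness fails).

Gradient of f: grad f(x) = Q x + c = (-6, 0)
Constraint values g_i(x) = a_i^T x - b_i:
  g_1((-3, -2)) = -1
  g_2((-3, -2)) = 0
Stationarity residual: grad f(x) + sum_i lambda_i a_i = (0, 0)
  -> stationarity OK
Primal feasibility (all g_i <= 0): OK
Dual feasibility (all lambda_i >= 0): FAILS
Complementary slackness (lambda_i * g_i(x) = 0 for all i): OK

Verdict: the first failing condition is dual_feasibility -> dual.

dual


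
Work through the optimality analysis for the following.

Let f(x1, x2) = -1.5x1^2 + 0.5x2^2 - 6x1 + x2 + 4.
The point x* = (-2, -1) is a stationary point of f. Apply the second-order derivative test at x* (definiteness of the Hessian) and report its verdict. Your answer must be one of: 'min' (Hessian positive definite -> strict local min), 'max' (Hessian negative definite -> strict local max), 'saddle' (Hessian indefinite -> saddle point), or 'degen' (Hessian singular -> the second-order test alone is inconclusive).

Compute the Hessian H = grad^2 f:
  H = [[-3, 0], [0, 1]]
Verify stationarity: grad f(x*) = H x* + g = (0, 0).
Eigenvalues of H: -3, 1.
Eigenvalues have mixed signs, so H is indefinite -> x* is a saddle point.

saddle


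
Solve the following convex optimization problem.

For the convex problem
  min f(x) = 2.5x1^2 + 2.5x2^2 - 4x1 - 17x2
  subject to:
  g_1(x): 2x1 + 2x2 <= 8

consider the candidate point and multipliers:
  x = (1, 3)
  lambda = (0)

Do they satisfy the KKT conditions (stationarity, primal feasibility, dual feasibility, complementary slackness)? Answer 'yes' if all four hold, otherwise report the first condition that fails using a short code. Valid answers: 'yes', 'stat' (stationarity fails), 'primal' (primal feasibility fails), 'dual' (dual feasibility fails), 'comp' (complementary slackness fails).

Gradient of f: grad f(x) = Q x + c = (1, -2)
Constraint values g_i(x) = a_i^T x - b_i:
  g_1((1, 3)) = 0
Stationarity residual: grad f(x) + sum_i lambda_i a_i = (1, -2)
  -> stationarity FAILS
Primal feasibility (all g_i <= 0): OK
Dual feasibility (all lambda_i >= 0): OK
Complementary slackness (lambda_i * g_i(x) = 0 for all i): OK

Verdict: the first failing condition is stationarity -> stat.

stat


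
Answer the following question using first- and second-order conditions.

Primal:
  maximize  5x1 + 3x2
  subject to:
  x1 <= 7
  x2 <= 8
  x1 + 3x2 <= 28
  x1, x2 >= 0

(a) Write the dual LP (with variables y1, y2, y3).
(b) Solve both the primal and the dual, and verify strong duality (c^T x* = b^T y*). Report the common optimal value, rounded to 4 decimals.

The standard primal-dual pair for 'max c^T x s.t. A x <= b, x >= 0' is:
  Dual:  min b^T y  s.t.  A^T y >= c,  y >= 0.

So the dual LP is:
  minimize  7y1 + 8y2 + 28y3
  subject to:
    y1 + y3 >= 5
    y2 + 3y3 >= 3
    y1, y2, y3 >= 0

Solving the primal: x* = (7, 7).
  primal value c^T x* = 56.
Solving the dual: y* = (4, 0, 1).
  dual value b^T y* = 56.
Strong duality: c^T x* = b^T y*. Confirmed.

56


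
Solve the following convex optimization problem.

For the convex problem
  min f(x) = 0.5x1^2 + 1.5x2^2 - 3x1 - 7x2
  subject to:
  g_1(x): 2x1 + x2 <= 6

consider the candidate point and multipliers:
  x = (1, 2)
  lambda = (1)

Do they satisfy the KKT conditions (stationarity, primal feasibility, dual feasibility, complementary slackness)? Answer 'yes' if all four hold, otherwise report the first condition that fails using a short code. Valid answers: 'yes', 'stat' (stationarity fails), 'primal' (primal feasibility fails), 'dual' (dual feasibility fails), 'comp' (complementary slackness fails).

Gradient of f: grad f(x) = Q x + c = (-2, -1)
Constraint values g_i(x) = a_i^T x - b_i:
  g_1((1, 2)) = -2
Stationarity residual: grad f(x) + sum_i lambda_i a_i = (0, 0)
  -> stationarity OK
Primal feasibility (all g_i <= 0): OK
Dual feasibility (all lambda_i >= 0): OK
Complementary slackness (lambda_i * g_i(x) = 0 for all i): FAILS

Verdict: the first failing condition is complementary_slackness -> comp.

comp


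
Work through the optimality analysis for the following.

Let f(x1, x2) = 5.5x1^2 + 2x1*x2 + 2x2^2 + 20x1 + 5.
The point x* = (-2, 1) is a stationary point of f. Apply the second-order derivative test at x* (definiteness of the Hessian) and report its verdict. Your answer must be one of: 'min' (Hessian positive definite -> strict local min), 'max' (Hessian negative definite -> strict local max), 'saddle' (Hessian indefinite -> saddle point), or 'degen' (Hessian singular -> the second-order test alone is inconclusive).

Compute the Hessian H = grad^2 f:
  H = [[11, 2], [2, 4]]
Verify stationarity: grad f(x*) = H x* + g = (0, 0).
Eigenvalues of H: 3.4689, 11.5311.
Both eigenvalues > 0, so H is positive definite -> x* is a strict local min.

min


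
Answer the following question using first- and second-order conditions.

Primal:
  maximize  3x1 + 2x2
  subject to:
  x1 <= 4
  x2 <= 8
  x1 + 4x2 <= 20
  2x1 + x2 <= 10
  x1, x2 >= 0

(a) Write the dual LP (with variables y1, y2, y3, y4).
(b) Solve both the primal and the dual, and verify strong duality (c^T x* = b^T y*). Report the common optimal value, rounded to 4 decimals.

The standard primal-dual pair for 'max c^T x s.t. A x <= b, x >= 0' is:
  Dual:  min b^T y  s.t.  A^T y >= c,  y >= 0.

So the dual LP is:
  minimize  4y1 + 8y2 + 20y3 + 10y4
  subject to:
    y1 + y3 + 2y4 >= 3
    y2 + 4y3 + y4 >= 2
    y1, y2, y3, y4 >= 0

Solving the primal: x* = (2.8571, 4.2857).
  primal value c^T x* = 17.1429.
Solving the dual: y* = (0, 0, 0.1429, 1.4286).
  dual value b^T y* = 17.1429.
Strong duality: c^T x* = b^T y*. Confirmed.

17.1429


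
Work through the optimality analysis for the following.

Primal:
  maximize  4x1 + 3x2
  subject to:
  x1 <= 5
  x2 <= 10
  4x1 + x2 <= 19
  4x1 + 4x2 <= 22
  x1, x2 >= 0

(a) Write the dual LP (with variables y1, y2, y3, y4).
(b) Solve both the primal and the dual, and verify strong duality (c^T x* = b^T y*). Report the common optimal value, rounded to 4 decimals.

The standard primal-dual pair for 'max c^T x s.t. A x <= b, x >= 0' is:
  Dual:  min b^T y  s.t.  A^T y >= c,  y >= 0.

So the dual LP is:
  minimize  5y1 + 10y2 + 19y3 + 22y4
  subject to:
    y1 + 4y3 + 4y4 >= 4
    y2 + y3 + 4y4 >= 3
    y1, y2, y3, y4 >= 0

Solving the primal: x* = (4.5, 1).
  primal value c^T x* = 21.
Solving the dual: y* = (0, 0, 0.3333, 0.6667).
  dual value b^T y* = 21.
Strong duality: c^T x* = b^T y*. Confirmed.

21


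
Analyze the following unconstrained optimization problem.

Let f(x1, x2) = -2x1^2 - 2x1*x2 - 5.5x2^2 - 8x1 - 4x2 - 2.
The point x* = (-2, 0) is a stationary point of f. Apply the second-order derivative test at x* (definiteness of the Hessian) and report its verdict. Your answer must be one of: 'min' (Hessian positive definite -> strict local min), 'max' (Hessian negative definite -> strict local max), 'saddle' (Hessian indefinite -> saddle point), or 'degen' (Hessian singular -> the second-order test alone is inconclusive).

Compute the Hessian H = grad^2 f:
  H = [[-4, -2], [-2, -11]]
Verify stationarity: grad f(x*) = H x* + g = (0, 0).
Eigenvalues of H: -11.5311, -3.4689.
Both eigenvalues < 0, so H is negative definite -> x* is a strict local max.

max


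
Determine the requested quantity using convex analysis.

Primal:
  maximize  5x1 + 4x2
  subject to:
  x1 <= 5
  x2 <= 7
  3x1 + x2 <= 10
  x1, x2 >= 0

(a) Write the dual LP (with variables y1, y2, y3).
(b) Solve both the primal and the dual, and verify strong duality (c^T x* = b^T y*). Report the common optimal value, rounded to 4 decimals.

The standard primal-dual pair for 'max c^T x s.t. A x <= b, x >= 0' is:
  Dual:  min b^T y  s.t.  A^T y >= c,  y >= 0.

So the dual LP is:
  minimize  5y1 + 7y2 + 10y3
  subject to:
    y1 + 3y3 >= 5
    y2 + y3 >= 4
    y1, y2, y3 >= 0

Solving the primal: x* = (1, 7).
  primal value c^T x* = 33.
Solving the dual: y* = (0, 2.3333, 1.6667).
  dual value b^T y* = 33.
Strong duality: c^T x* = b^T y*. Confirmed.

33


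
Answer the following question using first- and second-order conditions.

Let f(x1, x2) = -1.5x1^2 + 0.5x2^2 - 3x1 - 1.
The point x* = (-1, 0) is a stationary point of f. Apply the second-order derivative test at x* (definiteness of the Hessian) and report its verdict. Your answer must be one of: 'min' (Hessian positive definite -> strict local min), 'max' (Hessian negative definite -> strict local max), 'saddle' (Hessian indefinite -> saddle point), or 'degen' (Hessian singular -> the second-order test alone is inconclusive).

Compute the Hessian H = grad^2 f:
  H = [[-3, 0], [0, 1]]
Verify stationarity: grad f(x*) = H x* + g = (0, 0).
Eigenvalues of H: -3, 1.
Eigenvalues have mixed signs, so H is indefinite -> x* is a saddle point.

saddle


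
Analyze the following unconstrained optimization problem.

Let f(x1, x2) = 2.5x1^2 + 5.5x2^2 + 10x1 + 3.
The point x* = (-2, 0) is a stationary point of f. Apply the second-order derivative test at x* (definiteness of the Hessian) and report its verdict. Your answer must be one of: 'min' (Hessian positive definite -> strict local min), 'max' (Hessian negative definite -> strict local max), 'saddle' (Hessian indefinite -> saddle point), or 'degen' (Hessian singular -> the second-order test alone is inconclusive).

Compute the Hessian H = grad^2 f:
  H = [[5, 0], [0, 11]]
Verify stationarity: grad f(x*) = H x* + g = (0, 0).
Eigenvalues of H: 5, 11.
Both eigenvalues > 0, so H is positive definite -> x* is a strict local min.

min


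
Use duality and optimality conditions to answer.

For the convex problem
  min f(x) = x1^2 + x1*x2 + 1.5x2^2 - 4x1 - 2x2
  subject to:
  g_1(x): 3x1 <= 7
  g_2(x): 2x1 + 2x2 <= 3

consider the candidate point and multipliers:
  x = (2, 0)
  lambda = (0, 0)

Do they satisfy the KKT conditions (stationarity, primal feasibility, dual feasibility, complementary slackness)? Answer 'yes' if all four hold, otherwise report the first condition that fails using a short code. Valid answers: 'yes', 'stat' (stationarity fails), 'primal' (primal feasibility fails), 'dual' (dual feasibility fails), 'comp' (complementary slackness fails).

Gradient of f: grad f(x) = Q x + c = (0, 0)
Constraint values g_i(x) = a_i^T x - b_i:
  g_1((2, 0)) = -1
  g_2((2, 0)) = 1
Stationarity residual: grad f(x) + sum_i lambda_i a_i = (0, 0)
  -> stationarity OK
Primal feasibility (all g_i <= 0): FAILS
Dual feasibility (all lambda_i >= 0): OK
Complementary slackness (lambda_i * g_i(x) = 0 for all i): OK

Verdict: the first failing condition is primal_feasibility -> primal.

primal


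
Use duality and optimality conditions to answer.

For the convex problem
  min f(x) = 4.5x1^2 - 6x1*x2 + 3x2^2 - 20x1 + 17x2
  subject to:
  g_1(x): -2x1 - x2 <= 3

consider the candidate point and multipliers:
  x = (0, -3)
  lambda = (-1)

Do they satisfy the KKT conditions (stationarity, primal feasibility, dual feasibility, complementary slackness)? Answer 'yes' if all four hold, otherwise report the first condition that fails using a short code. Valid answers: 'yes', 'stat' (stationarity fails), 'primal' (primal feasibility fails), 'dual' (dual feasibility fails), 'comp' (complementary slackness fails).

Gradient of f: grad f(x) = Q x + c = (-2, -1)
Constraint values g_i(x) = a_i^T x - b_i:
  g_1((0, -3)) = 0
Stationarity residual: grad f(x) + sum_i lambda_i a_i = (0, 0)
  -> stationarity OK
Primal feasibility (all g_i <= 0): OK
Dual feasibility (all lambda_i >= 0): FAILS
Complementary slackness (lambda_i * g_i(x) = 0 for all i): OK

Verdict: the first failing condition is dual_feasibility -> dual.

dual


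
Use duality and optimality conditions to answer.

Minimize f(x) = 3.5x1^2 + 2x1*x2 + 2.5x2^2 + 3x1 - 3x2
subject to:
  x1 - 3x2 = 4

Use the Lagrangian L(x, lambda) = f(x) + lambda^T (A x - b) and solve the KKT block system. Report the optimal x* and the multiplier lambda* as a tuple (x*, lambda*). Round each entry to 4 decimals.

Form the Lagrangian:
  L(x, lambda) = (1/2) x^T Q x + c^T x + lambda^T (A x - b)
Stationarity (grad_x L = 0): Q x + c + A^T lambda = 0.
Primal feasibility: A x = b.

This gives the KKT block system:
  [ Q   A^T ] [ x     ]   [-c ]
  [ A    0  ] [ lambda ] = [ b ]

Solving the linear system:
  x*      = (0.325, -1.225)
  lambda* = (-2.825)
  f(x*)   = 7.975

x* = (0.325, -1.225), lambda* = (-2.825)


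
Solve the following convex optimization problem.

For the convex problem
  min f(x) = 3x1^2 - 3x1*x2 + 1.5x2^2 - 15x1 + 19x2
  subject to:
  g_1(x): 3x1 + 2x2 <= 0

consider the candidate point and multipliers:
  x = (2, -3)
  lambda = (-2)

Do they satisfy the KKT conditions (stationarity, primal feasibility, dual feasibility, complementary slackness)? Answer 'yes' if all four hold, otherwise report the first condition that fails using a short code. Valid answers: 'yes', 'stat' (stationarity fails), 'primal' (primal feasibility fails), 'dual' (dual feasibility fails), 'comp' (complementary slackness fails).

Gradient of f: grad f(x) = Q x + c = (6, 4)
Constraint values g_i(x) = a_i^T x - b_i:
  g_1((2, -3)) = 0
Stationarity residual: grad f(x) + sum_i lambda_i a_i = (0, 0)
  -> stationarity OK
Primal feasibility (all g_i <= 0): OK
Dual feasibility (all lambda_i >= 0): FAILS
Complementary slackness (lambda_i * g_i(x) = 0 for all i): OK

Verdict: the first failing condition is dual_feasibility -> dual.

dual


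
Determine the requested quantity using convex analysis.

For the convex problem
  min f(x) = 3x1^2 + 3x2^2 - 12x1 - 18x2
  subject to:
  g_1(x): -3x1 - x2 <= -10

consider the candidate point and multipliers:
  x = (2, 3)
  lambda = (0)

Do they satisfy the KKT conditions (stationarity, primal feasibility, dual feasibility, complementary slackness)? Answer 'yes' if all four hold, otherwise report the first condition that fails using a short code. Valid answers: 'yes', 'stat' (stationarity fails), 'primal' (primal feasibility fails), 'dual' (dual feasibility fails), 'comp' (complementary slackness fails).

Gradient of f: grad f(x) = Q x + c = (0, 0)
Constraint values g_i(x) = a_i^T x - b_i:
  g_1((2, 3)) = 1
Stationarity residual: grad f(x) + sum_i lambda_i a_i = (0, 0)
  -> stationarity OK
Primal feasibility (all g_i <= 0): FAILS
Dual feasibility (all lambda_i >= 0): OK
Complementary slackness (lambda_i * g_i(x) = 0 for all i): OK

Verdict: the first failing condition is primal_feasibility -> primal.

primal


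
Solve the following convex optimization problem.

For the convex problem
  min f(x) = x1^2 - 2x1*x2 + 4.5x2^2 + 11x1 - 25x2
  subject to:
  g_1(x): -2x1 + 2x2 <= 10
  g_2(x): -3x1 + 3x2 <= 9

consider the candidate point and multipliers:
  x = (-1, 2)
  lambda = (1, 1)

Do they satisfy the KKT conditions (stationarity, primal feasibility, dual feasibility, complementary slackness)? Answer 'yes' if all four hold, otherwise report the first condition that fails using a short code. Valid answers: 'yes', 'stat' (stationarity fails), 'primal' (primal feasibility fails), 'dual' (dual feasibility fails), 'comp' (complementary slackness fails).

Gradient of f: grad f(x) = Q x + c = (5, -5)
Constraint values g_i(x) = a_i^T x - b_i:
  g_1((-1, 2)) = -4
  g_2((-1, 2)) = 0
Stationarity residual: grad f(x) + sum_i lambda_i a_i = (0, 0)
  -> stationarity OK
Primal feasibility (all g_i <= 0): OK
Dual feasibility (all lambda_i >= 0): OK
Complementary slackness (lambda_i * g_i(x) = 0 for all i): FAILS

Verdict: the first failing condition is complementary_slackness -> comp.

comp


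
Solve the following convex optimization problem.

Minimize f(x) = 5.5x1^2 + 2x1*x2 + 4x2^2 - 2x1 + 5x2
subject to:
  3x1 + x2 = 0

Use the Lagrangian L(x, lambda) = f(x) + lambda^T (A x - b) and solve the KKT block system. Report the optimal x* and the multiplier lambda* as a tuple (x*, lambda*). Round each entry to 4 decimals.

Form the Lagrangian:
  L(x, lambda) = (1/2) x^T Q x + c^T x + lambda^T (A x - b)
Stationarity (grad_x L = 0): Q x + c + A^T lambda = 0.
Primal feasibility: A x = b.

This gives the KKT block system:
  [ Q   A^T ] [ x     ]   [-c ]
  [ A    0  ] [ lambda ] = [ b ]

Solving the linear system:
  x*      = (0.2394, -0.7183)
  lambda* = (0.2676)
  f(x*)   = -2.0352

x* = (0.2394, -0.7183), lambda* = (0.2676)


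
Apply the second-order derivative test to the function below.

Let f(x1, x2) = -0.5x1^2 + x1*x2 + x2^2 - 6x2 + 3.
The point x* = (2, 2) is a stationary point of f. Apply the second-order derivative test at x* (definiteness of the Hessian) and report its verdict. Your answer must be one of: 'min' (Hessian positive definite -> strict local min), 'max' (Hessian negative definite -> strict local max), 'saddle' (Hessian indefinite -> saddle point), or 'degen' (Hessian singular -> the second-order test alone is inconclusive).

Compute the Hessian H = grad^2 f:
  H = [[-1, 1], [1, 2]]
Verify stationarity: grad f(x*) = H x* + g = (0, 0).
Eigenvalues of H: -1.3028, 2.3028.
Eigenvalues have mixed signs, so H is indefinite -> x* is a saddle point.

saddle


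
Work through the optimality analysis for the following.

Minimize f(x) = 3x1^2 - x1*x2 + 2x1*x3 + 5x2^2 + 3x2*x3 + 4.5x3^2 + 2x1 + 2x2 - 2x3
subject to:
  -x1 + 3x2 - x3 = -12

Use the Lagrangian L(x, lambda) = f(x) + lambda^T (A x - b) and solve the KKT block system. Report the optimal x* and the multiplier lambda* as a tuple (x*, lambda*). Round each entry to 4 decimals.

Form the Lagrangian:
  L(x, lambda) = (1/2) x^T Q x + c^T x + lambda^T (A x - b)
Stationarity (grad_x L = 0): Q x + c + A^T lambda = 0.
Primal feasibility: A x = b.

This gives the KKT block system:
  [ Q   A^T ] [ x     ]   [-c ]
  [ A    0  ] [ lambda ] = [ b ]

Solving the linear system:
  x*      = (-0.3136, -3.338, 2.2997)
  lambda* = (8.0557)
  f(x*)   = 42.3833

x* = (-0.3136, -3.338, 2.2997), lambda* = (8.0557)


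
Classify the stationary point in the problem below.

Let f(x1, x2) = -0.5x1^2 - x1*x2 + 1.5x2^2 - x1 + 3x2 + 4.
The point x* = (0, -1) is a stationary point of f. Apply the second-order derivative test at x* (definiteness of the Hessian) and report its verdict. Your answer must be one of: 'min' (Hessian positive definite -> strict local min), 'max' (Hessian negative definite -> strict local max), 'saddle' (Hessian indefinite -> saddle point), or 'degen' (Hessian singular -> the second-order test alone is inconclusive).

Compute the Hessian H = grad^2 f:
  H = [[-1, -1], [-1, 3]]
Verify stationarity: grad f(x*) = H x* + g = (0, 0).
Eigenvalues of H: -1.2361, 3.2361.
Eigenvalues have mixed signs, so H is indefinite -> x* is a saddle point.

saddle


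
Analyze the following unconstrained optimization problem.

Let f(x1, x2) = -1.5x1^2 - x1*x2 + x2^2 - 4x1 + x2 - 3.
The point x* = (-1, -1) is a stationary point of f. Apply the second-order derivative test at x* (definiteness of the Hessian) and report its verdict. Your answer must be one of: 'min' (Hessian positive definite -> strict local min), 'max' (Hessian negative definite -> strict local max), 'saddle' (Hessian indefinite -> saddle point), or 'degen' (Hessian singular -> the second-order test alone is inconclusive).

Compute the Hessian H = grad^2 f:
  H = [[-3, -1], [-1, 2]]
Verify stationarity: grad f(x*) = H x* + g = (0, 0).
Eigenvalues of H: -3.1926, 2.1926.
Eigenvalues have mixed signs, so H is indefinite -> x* is a saddle point.

saddle


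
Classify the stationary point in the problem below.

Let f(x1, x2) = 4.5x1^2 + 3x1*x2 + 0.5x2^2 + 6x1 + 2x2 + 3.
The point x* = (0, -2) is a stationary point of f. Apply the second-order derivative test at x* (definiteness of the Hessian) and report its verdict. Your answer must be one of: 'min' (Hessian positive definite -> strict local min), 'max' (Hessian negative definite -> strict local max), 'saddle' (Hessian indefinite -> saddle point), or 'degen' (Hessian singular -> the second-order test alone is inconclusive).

Compute the Hessian H = grad^2 f:
  H = [[9, 3], [3, 1]]
Verify stationarity: grad f(x*) = H x* + g = (0, 0).
Eigenvalues of H: 0, 10.
H has a zero eigenvalue (singular; positive semidefinite but not definite), so H is neither positive definite, negative definite, nor indefinite. The second-order test alone is inconclusive -> degen.
(Indeed, f is constant along the null direction of H through x*, so x* is not a strict local extremum.)

degen


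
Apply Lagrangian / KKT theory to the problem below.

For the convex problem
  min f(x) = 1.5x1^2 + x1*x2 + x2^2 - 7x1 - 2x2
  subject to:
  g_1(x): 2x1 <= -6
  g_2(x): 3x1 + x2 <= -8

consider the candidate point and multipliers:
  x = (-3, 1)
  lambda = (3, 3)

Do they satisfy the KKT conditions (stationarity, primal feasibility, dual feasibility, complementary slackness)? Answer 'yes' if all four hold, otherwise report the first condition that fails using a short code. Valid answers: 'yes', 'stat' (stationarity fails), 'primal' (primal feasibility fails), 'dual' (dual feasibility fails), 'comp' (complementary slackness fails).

Gradient of f: grad f(x) = Q x + c = (-15, -3)
Constraint values g_i(x) = a_i^T x - b_i:
  g_1((-3, 1)) = 0
  g_2((-3, 1)) = 0
Stationarity residual: grad f(x) + sum_i lambda_i a_i = (0, 0)
  -> stationarity OK
Primal feasibility (all g_i <= 0): OK
Dual feasibility (all lambda_i >= 0): OK
Complementary slackness (lambda_i * g_i(x) = 0 for all i): OK

Verdict: yes, KKT holds.

yes


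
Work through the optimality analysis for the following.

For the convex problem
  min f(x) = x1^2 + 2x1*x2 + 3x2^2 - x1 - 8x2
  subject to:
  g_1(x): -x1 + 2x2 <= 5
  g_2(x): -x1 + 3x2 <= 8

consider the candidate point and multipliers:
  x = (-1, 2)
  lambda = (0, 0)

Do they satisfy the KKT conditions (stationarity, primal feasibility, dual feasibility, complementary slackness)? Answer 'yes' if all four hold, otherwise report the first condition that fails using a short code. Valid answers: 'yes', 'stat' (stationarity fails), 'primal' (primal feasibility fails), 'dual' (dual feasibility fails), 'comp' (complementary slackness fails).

Gradient of f: grad f(x) = Q x + c = (1, 2)
Constraint values g_i(x) = a_i^T x - b_i:
  g_1((-1, 2)) = 0
  g_2((-1, 2)) = -1
Stationarity residual: grad f(x) + sum_i lambda_i a_i = (1, 2)
  -> stationarity FAILS
Primal feasibility (all g_i <= 0): OK
Dual feasibility (all lambda_i >= 0): OK
Complementary slackness (lambda_i * g_i(x) = 0 for all i): OK

Verdict: the first failing condition is stationarity -> stat.

stat


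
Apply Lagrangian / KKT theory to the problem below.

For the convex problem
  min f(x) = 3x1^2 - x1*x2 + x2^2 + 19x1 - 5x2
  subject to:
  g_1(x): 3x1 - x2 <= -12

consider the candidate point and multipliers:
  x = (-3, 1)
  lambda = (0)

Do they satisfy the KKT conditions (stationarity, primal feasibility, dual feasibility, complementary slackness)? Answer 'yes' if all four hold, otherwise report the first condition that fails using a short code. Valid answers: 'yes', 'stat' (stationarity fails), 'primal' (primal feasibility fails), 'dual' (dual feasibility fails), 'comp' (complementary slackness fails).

Gradient of f: grad f(x) = Q x + c = (0, 0)
Constraint values g_i(x) = a_i^T x - b_i:
  g_1((-3, 1)) = 2
Stationarity residual: grad f(x) + sum_i lambda_i a_i = (0, 0)
  -> stationarity OK
Primal feasibility (all g_i <= 0): FAILS
Dual feasibility (all lambda_i >= 0): OK
Complementary slackness (lambda_i * g_i(x) = 0 for all i): OK

Verdict: the first failing condition is primal_feasibility -> primal.

primal
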